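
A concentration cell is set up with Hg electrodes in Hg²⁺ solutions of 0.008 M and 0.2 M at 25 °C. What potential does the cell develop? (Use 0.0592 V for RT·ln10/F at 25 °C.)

Both half-cells are Hg²⁺/Hg, so E°_cell = 0. The concentrated side is the cathode; the cell reaction moves Hg²⁺ from high to low concentration with n = 2.
Q = [Hg²⁺]_dilute/[Hg²⁺]_conc = 0.008/0.2 = 0.0400.
E = 0 − (0.0592/2) log Q = −(0.0592/2)(-1.398) = 0.0414 V.

0.041 V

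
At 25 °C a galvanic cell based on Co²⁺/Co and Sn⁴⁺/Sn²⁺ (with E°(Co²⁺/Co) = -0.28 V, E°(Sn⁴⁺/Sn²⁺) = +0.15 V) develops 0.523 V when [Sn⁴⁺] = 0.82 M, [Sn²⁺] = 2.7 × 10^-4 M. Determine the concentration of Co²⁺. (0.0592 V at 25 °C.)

2.2 M

From the Nernst equation, log Q = n(E° − E)/0.0592 = 2(0.43 − 0.523)/0.0592 = -3.142, so Q = 7.21 × 10^-4.
With Q = [Co²⁺]·[Sn²⁺]/[Sn⁴⁺] and the known concentrations, [Co²⁺] in the numerator gives [Co²⁺] = 2.2 M.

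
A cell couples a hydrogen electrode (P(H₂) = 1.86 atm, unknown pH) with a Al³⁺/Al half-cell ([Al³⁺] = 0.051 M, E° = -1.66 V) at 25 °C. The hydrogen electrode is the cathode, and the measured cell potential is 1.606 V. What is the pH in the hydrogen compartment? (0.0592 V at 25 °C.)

pH = 1.21

E°_cell = 1.66 V and n = 6.
log Q = n(E° − E)/0.0592 = 6×(1.66 − 1.606)/0.0592 = 5.473.
With Q = [Al³⁺]^2·P(H₂)^3 / [H⁺]^6, solving for [H⁺] gives log[H⁺] = -1.208, so pH = 1.21.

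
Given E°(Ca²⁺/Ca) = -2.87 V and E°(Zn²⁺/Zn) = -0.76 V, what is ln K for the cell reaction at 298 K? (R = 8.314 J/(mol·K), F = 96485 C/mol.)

ln K = 164.3

E°_cell = -0.76 − (-2.87) = 2.11 V, with n = 2 electrons transferred.
At equilibrium E = 0, so the Nernst equation gives ln K = nFE°/RT = (2)(96485)(2.11)/((8.314)(298)) = 164.34.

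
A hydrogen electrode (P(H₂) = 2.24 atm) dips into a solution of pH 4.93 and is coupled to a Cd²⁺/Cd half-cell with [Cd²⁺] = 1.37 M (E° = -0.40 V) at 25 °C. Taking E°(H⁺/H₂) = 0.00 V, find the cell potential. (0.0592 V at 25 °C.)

0.094 V

The hydrogen couple is the cathode, so E°_cell = 0.40 V; n = 2.
[H⁺] = 10^(−4.93) = 1.2 × 10^-5 M, and Q = [Cd²⁺]·P(H₂) / [H⁺]^2 = 2.22 × 10^10.
E = E° − (0.0592/2) log Q = 0.40 − (0.0592/2)(10.347) = 0.094 V.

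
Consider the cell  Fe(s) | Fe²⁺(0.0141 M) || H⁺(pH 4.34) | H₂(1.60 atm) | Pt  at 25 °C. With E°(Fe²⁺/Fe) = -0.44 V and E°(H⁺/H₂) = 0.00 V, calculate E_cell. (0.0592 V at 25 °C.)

The hydrogen couple is the cathode, so E°_cell = 0.44 V; n = 2.
[H⁺] = 10^(−4.34) = 4.6 × 10^-5 M, and Q = [Fe²⁺]·P(H₂) / [H⁺]^2 = 1.08 × 10^7.
E = E° − (0.0592/2) log Q = 0.44 − (0.0592/2)(7.033) = 0.232 V.

0.23 V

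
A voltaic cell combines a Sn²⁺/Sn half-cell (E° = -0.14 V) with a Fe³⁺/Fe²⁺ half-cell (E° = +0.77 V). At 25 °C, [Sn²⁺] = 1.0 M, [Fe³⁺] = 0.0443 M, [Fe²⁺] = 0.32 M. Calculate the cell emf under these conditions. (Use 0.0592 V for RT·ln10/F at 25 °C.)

The Fe³⁺/Fe²⁺ couple has the higher reduction potential and acts as the cathode, so E°_cell = +0.77 − (-0.14) = 0.91 V.
Balancing electrons gives n = 2; the reaction quotient is Q = [Sn²⁺]·[Fe²⁺]^2/[Fe³⁺]^2 = 52.2.
At 25 °C, E = E° − (0.0592/n) log Q = 0.91 − (0.0592/2)(1.717) = 0.910 − 0.051 = 0.859 V.

0.859 V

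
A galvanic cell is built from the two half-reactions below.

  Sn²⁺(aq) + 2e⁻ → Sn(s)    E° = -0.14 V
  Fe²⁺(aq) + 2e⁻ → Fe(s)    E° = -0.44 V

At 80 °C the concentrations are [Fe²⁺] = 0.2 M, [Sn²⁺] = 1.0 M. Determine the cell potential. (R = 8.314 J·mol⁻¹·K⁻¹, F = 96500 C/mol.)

0.324 V

The Sn²⁺/Sn couple has the higher reduction potential and acts as the cathode, so E°_cell = -0.14 − (-0.44) = 0.30 V.
Balancing electrons gives n = 2; the reaction quotient is Q = [Fe²⁺]/[Sn²⁺] = 0.200.
E = E° − (RT/nF) ln Q = 0.30 − (8.314×353)/(2×96500) × (-1.609) = 0.300 + 0.024 = 0.324 V.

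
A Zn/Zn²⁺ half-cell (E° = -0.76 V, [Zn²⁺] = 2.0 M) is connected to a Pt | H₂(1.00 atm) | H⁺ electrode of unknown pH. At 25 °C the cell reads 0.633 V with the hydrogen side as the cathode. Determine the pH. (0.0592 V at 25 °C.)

pH = 1.99

E°_cell = 0.76 V and n = 2.
log Q = n(E° − E)/0.0592 = 2×(0.76 − 0.633)/0.0592 = 4.291.
With Q = [Zn²⁺]·P(H₂) / [H⁺]^2, solving for [H⁺] gives log[H⁺] = -1.995, so pH = 1.99.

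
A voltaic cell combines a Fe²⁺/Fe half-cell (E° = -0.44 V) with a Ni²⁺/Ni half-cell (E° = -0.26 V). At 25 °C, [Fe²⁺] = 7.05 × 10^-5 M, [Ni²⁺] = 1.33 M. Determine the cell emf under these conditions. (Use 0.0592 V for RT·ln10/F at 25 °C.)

0.307 V

The Ni²⁺/Ni couple has the higher reduction potential and acts as the cathode, so E°_cell = -0.26 − (-0.44) = 0.18 V.
Balancing electrons gives n = 2; the reaction quotient is Q = [Fe²⁺]/[Ni²⁺] = 5.3 × 10^-5.
At 25 °C, E = E° − (0.0592/n) log Q = 0.18 − (0.0592/2)(-4.276) = 0.180 + 0.127 = 0.307 V.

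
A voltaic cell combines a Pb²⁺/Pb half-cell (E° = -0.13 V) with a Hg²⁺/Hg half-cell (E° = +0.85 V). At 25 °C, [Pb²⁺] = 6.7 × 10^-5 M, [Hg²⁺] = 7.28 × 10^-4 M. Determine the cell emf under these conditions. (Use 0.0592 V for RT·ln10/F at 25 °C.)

1.01 V

The Hg²⁺/Hg couple has the higher reduction potential and acts as the cathode, so E°_cell = +0.85 − (-0.13) = 0.98 V.
Balancing electrons gives n = 2; the reaction quotient is Q = [Pb²⁺]/[Hg²⁺] = 0.0920.
At 25 °C, E = E° − (0.0592/n) log Q = 0.98 − (0.0592/2)(-1.036) = 0.980 + 0.031 = 1.011 V.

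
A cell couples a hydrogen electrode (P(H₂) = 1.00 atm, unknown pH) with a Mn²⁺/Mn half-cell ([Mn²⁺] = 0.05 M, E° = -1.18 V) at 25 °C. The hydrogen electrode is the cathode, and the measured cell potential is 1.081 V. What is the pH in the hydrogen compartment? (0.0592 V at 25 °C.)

pH = 2.32

E°_cell = 1.18 V and n = 2.
log Q = n(E° − E)/0.0592 = 2×(1.18 − 1.081)/0.0592 = 3.345.
With Q = [Mn²⁺]·P(H₂) / [H⁺]^2, solving for [H⁺] gives log[H⁺] = -2.323, so pH = 2.32.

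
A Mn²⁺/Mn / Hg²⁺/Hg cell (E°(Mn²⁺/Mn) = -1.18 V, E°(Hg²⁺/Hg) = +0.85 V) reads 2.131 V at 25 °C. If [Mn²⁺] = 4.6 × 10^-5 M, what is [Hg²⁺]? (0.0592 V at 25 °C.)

From the Nernst equation, log Q = n(E° − E)/0.0592 = 2(2.03 − 2.131)/0.0592 = -3.412, so Q = 3.87 × 10^-4.
With Q = [Mn²⁺]/[Hg²⁺] and the known concentrations, [Hg²⁺] in the denominator gives [Hg²⁺] = 0.12 M.

0.12 M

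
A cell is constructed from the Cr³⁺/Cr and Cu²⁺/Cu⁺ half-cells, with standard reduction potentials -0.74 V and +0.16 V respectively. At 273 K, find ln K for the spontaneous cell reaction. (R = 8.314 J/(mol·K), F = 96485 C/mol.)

ln K = 114.8

E°_cell = +0.16 − (-0.74) = 0.90 V, with n = 3 electrons transferred.
At equilibrium E = 0, so the Nernst equation gives ln K = nFE°/RT = (3)(96485)(0.90)/((8.314)(273)) = 114.78.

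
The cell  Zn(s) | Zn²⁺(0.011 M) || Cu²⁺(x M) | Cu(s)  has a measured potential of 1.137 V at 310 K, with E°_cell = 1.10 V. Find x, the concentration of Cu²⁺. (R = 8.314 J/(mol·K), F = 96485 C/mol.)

0.18 M

From the Nernst equation, ln Q = nF(E° − E)/RT = 2×96485×(1.10 − 1.137)/(8.314×310) = -2.770, so Q = 0.0626.
With Q = [Zn²⁺]/[Cu²⁺] and the known concentrations, [Cu²⁺] in the denominator gives [Cu²⁺] = 0.18 M.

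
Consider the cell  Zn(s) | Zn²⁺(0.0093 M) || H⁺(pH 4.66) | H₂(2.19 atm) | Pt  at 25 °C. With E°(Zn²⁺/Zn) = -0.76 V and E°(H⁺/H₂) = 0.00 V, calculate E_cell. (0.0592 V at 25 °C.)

The hydrogen couple is the cathode, so E°_cell = 0.76 V; n = 2.
[H⁺] = 10^(−4.66) = 2.2 × 10^-5 M, and Q = [Zn²⁺]·P(H₂) / [H⁺]^2 = 4.26 × 10^7.
E = E° − (0.0592/2) log Q = 0.76 − (0.0592/2)(7.629) = 0.534 V.

0.53 V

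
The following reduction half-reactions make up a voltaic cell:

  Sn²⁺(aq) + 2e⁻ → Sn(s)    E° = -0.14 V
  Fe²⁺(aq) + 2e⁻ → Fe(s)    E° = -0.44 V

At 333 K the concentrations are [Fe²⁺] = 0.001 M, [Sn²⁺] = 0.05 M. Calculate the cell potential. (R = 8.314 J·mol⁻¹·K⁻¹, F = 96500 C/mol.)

The Sn²⁺/Sn couple has the higher reduction potential and acts as the cathode, so E°_cell = -0.14 − (-0.44) = 0.30 V.
Balancing electrons gives n = 2; the reaction quotient is Q = [Fe²⁺]/[Sn²⁺] = 0.0200.
E = E° − (RT/nF) ln Q = 0.30 − (8.314×333)/(2×96500) × (-3.912) = 0.300 + 0.056 = 0.356 V.

0.356 V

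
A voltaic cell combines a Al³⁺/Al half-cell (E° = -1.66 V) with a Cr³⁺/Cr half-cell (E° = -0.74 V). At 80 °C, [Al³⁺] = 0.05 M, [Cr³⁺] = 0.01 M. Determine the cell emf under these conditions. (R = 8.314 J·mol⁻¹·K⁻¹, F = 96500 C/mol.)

0.904 V

The Cr³⁺/Cr couple has the higher reduction potential and acts as the cathode, so E°_cell = -0.74 − (-1.66) = 0.92 V.
Balancing electrons gives n = 3; the reaction quotient is Q = [Al³⁺]/[Cr³⁺] = 5.00.
E = E° − (RT/nF) ln Q = 0.92 − (8.314×353)/(3×96500) × (1.609) = 0.920 − 0.016 = 0.904 V.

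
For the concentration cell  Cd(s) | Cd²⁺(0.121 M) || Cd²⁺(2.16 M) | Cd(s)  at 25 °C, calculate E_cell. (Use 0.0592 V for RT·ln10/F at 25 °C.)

0.037 V

Both half-cells are Cd²⁺/Cd, so E°_cell = 0. The concentrated side is the cathode; the cell reaction moves Cd²⁺ from high to low concentration with n = 2.
Q = [Cd²⁺]_dilute/[Cd²⁺]_conc = 0.121/2.16 = 0.0560.
E = 0 − (0.0592/2) log Q = −(0.0592/2)(-1.252) = 0.0371 V.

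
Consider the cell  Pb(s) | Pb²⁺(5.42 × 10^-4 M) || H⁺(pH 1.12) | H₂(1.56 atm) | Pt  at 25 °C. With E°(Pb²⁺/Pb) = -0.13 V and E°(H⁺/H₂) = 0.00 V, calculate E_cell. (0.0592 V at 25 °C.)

The hydrogen couple is the cathode, so E°_cell = 0.13 V; n = 2.
[H⁺] = 10^(−1.12) = 0.076 M, and Q = [Pb²⁺]·P(H₂) / [H⁺]^2 = 0.147.
E = E° − (0.0592/2) log Q = 0.13 − (0.0592/2)(-0.833) = 0.155 V.

0.15 V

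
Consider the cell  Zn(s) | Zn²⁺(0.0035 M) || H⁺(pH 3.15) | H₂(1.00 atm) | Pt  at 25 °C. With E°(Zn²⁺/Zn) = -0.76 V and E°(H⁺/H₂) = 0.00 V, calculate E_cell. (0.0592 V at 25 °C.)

The hydrogen couple is the cathode, so E°_cell = 0.76 V; n = 2.
[H⁺] = 10^(−3.15) = 7.1 × 10^-4 M, and Q = [Zn²⁺]·P(H₂) / [H⁺]^2 = 6980.
E = E° − (0.0592/2) log Q = 0.76 − (0.0592/2)(3.844) = 0.646 V.

0.65 V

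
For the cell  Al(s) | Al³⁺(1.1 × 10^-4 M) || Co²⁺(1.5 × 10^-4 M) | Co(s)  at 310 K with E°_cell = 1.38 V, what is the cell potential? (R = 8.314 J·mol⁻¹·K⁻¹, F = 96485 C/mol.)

1.34 V

Balancing electrons gives n = 6; the reaction quotient is Q = [Al³⁺]^2/[Co²⁺]^3 = 3590.
E = E° − (RT/nF) ln Q = 1.38 − (8.314×310)/(6×96485) × (8.185) = 1.380 − 0.036 = 1.344 V.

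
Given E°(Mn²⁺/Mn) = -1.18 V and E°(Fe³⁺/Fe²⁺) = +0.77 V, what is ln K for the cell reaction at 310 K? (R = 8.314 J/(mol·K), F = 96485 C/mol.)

ln K = 146.0

E°_cell = +0.77 − (-1.18) = 1.95 V, with n = 2 electrons transferred.
At equilibrium E = 0, so the Nernst equation gives ln K = nFE°/RT = (2)(96485)(1.95)/((8.314)(310)) = 146.00.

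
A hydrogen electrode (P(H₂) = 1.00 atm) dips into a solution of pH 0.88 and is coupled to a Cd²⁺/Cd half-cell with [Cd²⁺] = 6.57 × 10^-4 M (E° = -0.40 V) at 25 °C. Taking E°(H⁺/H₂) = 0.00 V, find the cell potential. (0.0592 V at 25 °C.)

The hydrogen couple is the cathode, so E°_cell = 0.40 V; n = 2.
[H⁺] = 10^(−0.88) = 0.13 M, and Q = [Cd²⁺]·P(H₂) / [H⁺]^2 = 0.0378.
E = E° − (0.0592/2) log Q = 0.40 − (0.0592/2)(-1.422) = 0.442 V.

0.44 V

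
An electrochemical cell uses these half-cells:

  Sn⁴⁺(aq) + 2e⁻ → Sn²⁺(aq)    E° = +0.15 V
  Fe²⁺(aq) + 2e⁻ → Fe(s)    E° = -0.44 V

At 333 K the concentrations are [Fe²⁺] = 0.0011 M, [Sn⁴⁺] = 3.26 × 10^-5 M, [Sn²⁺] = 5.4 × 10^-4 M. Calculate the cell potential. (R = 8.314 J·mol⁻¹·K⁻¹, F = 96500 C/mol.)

0.647 V

The Sn⁴⁺/Sn²⁺ couple has the higher reduction potential and acts as the cathode, so E°_cell = +0.15 − (-0.44) = 0.59 V.
Balancing electrons gives n = 2; the reaction quotient is Q = [Fe²⁺]·[Sn²⁺]/[Sn⁴⁺] = 0.0182.
E = E° − (RT/nF) ln Q = 0.59 − (8.314×333)/(2×96500) × (-4.005) = 0.590 + 0.057 = 0.647 V.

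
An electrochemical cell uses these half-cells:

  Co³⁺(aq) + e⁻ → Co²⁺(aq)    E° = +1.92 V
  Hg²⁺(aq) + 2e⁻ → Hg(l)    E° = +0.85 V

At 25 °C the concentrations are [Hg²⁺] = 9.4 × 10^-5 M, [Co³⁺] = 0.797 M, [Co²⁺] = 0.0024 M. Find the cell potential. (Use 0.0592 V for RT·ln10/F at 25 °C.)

1.34 V

The Co³⁺/Co²⁺ couple has the higher reduction potential and acts as the cathode, so E°_cell = +1.92 − (+0.85) = 1.07 V.
Balancing electrons gives n = 2; the reaction quotient is Q = [Hg²⁺]·[Co²⁺]^2/[Co³⁺]^2 = 8.52 × 10^-10.
At 25 °C, E = E° − (0.0592/n) log Q = 1.07 − (0.0592/2)(-9.069) = 1.070 + 0.268 = 1.338 V.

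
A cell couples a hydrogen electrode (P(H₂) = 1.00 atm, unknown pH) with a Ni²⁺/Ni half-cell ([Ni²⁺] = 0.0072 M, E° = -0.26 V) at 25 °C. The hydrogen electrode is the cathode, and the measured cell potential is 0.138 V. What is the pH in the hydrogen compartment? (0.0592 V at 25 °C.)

E°_cell = 0.26 V and n = 2.
log Q = n(E° − E)/0.0592 = 2×(0.26 − 0.138)/0.0592 = 4.122.
With Q = [Ni²⁺]·P(H₂) / [H⁺]^2, solving for [H⁺] gives log[H⁺] = -3.132, so pH = 3.13.

pH = 3.13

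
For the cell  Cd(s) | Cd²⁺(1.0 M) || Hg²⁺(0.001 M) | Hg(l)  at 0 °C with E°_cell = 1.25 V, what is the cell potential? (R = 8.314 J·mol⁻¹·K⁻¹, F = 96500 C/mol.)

1.17 V

Balancing electrons gives n = 2; the reaction quotient is Q = [Cd²⁺]/[Hg²⁺] = 1000.
E = E° − (RT/nF) ln Q = 1.25 − (8.314×273)/(2×96500) × (6.908) = 1.250 − 0.081 = 1.169 V.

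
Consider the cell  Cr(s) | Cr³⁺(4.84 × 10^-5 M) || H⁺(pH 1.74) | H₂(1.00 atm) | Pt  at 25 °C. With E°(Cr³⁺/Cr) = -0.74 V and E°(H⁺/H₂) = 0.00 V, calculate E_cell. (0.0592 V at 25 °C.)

0.72 V

The hydrogen couple is the cathode, so E°_cell = 0.74 V; n = 6.
[H⁺] = 10^(−1.74) = 0.018 M, and Q = [Cr³⁺]^2·P(H₂)^3 / [H⁺]^6 = 64.5.
E = E° − (0.0592/6) log Q = 0.74 − (0.0592/6)(1.810) = 0.722 V.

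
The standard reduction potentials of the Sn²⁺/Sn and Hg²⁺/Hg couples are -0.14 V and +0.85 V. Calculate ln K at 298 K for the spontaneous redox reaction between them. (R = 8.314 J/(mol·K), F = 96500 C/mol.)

E°_cell = +0.85 − (-0.14) = 0.99 V, with n = 2 electrons transferred.
At equilibrium E = 0, so the Nernst equation gives ln K = nFE°/RT = (2)(96500)(0.99)/((8.314)(298)) = 77.12.

ln K = 77.1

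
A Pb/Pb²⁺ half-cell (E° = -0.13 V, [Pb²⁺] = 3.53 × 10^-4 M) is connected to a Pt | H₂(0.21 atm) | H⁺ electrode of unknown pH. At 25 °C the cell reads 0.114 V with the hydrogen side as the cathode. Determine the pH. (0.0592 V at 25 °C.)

pH = 2.34

E°_cell = 0.13 V and n = 2.
log Q = n(E° − E)/0.0592 = 2×(0.13 − 0.114)/0.0592 = 0.541.
With Q = [Pb²⁺]·P(H₂) / [H⁺]^2, solving for [H⁺] gives log[H⁺] = -2.335, so pH = 2.34.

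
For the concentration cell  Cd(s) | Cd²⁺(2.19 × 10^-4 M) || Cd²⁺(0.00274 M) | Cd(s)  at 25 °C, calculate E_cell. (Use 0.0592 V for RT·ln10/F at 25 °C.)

0.032 V

Both half-cells are Cd²⁺/Cd, so E°_cell = 0. The concentrated side is the cathode; the cell reaction moves Cd²⁺ from high to low concentration with n = 2.
Q = [Cd²⁺]_dilute/[Cd²⁺]_conc = 2.19 × 10^-4/0.00274 = 0.0799.
E = 0 − (0.0592/2) log Q = −(0.0592/2)(-1.097) = 0.0325 V.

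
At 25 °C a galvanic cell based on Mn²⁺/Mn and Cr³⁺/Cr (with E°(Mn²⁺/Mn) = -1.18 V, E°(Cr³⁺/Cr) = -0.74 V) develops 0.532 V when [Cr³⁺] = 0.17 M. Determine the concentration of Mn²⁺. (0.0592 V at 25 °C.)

2.4 × 10^-4 M

From the Nernst equation, log Q = n(E° − E)/0.0592 = 6(0.44 − 0.532)/0.0592 = -9.324, so Q = 4.74 × 10^-10.
With Q = [Mn²⁺]^3/[Cr³⁺]^2 and the known concentrations, [Mn²⁺]^3 in the numerator gives [Mn²⁺] = 2.4 × 10^-4 M.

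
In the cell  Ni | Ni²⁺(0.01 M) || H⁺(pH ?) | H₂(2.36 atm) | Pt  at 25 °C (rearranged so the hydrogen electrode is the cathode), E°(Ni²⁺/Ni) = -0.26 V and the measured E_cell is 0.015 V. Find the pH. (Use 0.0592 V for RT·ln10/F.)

E°_cell = 0.26 V and n = 2.
log Q = n(E° − E)/0.0592 = 2×(0.26 − 0.015)/0.0592 = 8.277.
With Q = [Ni²⁺]·P(H₂) / [H⁺]^2, solving for [H⁺] gives log[H⁺] = -4.952, so pH = 4.95.

pH = 4.95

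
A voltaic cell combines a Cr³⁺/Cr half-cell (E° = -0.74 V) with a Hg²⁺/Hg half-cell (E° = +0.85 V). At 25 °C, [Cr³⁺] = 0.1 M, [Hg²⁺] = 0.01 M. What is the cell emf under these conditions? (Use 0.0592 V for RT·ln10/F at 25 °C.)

The Hg²⁺/Hg couple has the higher reduction potential and acts as the cathode, so E°_cell = +0.85 − (-0.74) = 1.59 V.
Balancing electrons gives n = 6; the reaction quotient is Q = [Cr³⁺]^2/[Hg²⁺]^3 = 1 × 10^4.
At 25 °C, E = E° − (0.0592/n) log Q = 1.59 − (0.0592/6)(4.000) = 1.590 − 0.039 = 1.551 V.

1.55 V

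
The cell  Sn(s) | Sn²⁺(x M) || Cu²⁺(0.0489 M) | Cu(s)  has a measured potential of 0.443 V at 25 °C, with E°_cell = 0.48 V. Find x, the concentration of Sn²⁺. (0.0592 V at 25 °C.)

From the Nernst equation, log Q = n(E° − E)/0.0592 = 2(0.48 − 0.443)/0.0592 = 1.250, so Q = 17.8.
With Q = [Sn²⁺]/[Cu²⁺] and the known concentrations, [Sn²⁺] in the numerator gives [Sn²⁺] = 0.87 M.

0.87 M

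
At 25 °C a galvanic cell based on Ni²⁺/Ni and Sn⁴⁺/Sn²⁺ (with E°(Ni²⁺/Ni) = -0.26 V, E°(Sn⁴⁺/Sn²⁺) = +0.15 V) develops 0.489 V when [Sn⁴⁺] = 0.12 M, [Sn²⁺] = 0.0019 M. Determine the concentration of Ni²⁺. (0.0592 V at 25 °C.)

From the Nernst equation, log Q = n(E° − E)/0.0592 = 2(0.41 − 0.489)/0.0592 = -2.669, so Q = 0.00214.
With Q = [Ni²⁺]·[Sn²⁺]/[Sn⁴⁺] and the known concentrations, [Ni²⁺] in the numerator gives [Ni²⁺] = 0.14 M.

0.14 M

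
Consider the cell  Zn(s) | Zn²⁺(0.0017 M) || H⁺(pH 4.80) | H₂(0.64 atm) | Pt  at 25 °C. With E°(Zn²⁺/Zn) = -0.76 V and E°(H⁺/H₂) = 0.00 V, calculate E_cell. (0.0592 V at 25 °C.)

0.56 V

The hydrogen couple is the cathode, so E°_cell = 0.76 V; n = 2.
[H⁺] = 10^(−4.80) = 1.6 × 10^-5 M, and Q = [Zn²⁺]·P(H₂) / [H⁺]^2 = 4.33 × 10^6.
E = E° − (0.0592/2) log Q = 0.76 − (0.0592/2)(6.637) = 0.564 V.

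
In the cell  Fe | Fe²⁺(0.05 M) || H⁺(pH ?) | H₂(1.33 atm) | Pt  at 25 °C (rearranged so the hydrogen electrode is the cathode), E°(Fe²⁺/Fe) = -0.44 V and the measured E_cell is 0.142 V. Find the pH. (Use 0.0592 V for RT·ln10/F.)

pH = 5.62

E°_cell = 0.44 V and n = 2.
log Q = n(E° − E)/0.0592 = 2×(0.44 − 0.142)/0.0592 = 10.068.
With Q = [Fe²⁺]·P(H₂) / [H⁺]^2, solving for [H⁺] gives log[H⁺] = -5.622, so pH = 5.62.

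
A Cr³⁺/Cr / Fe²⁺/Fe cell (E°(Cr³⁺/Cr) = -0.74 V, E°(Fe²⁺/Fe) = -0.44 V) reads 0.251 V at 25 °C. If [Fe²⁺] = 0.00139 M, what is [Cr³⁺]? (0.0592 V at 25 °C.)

From the Nernst equation, log Q = n(E° − E)/0.0592 = 6(0.30 − 0.251)/0.0592 = 4.966, so Q = 9.25 × 10^4.
With Q = [Cr³⁺]^2/[Fe²⁺]^3 and the known concentrations, [Cr³⁺]^2 in the numerator gives [Cr³⁺] = 0.016 M.

0.016 M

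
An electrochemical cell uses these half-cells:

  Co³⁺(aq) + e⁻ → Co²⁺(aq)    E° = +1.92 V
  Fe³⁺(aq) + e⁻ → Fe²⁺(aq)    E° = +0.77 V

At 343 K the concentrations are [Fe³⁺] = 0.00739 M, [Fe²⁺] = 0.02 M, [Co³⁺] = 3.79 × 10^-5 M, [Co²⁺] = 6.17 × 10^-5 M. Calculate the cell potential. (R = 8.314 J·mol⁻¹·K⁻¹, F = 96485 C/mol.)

1.17 V

The Co³⁺/Co²⁺ couple has the higher reduction potential and acts as the cathode, so E°_cell = +1.92 − (+0.77) = 1.15 V.
Balancing electrons gives n = 1; the reaction quotient is Q = [Fe³⁺]·[Co²⁺]/([Fe²⁺]·[Co³⁺]) = 0.602.
E = E° − (RT/nF) ln Q = 1.15 − (8.314×343)/(1×96485) × (-0.508) = 1.150 + 0.015 = 1.165 V.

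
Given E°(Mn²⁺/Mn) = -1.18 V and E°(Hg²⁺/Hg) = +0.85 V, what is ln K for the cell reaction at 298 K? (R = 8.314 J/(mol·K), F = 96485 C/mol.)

E°_cell = +0.85 − (-1.18) = 2.03 V, with n = 2 electrons transferred.
At equilibrium E = 0, so the Nernst equation gives ln K = nFE°/RT = (2)(96485)(2.03)/((8.314)(298)) = 158.11.

ln K = 158.1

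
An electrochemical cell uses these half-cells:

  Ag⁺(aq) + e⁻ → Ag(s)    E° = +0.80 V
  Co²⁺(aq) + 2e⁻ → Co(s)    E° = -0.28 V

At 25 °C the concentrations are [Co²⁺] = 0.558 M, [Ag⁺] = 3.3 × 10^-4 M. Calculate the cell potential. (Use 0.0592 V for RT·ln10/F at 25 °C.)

The Ag⁺/Ag couple has the higher reduction potential and acts as the cathode, so E°_cell = +0.80 − (-0.28) = 1.08 V.
Balancing electrons gives n = 2; the reaction quotient is Q = [Co²⁺]/[Ag⁺]^2 = 5.12 × 10^6.
At 25 °C, E = E° − (0.0592/n) log Q = 1.08 − (0.0592/2)(6.710) = 1.080 − 0.199 = 0.881 V.

0.881 V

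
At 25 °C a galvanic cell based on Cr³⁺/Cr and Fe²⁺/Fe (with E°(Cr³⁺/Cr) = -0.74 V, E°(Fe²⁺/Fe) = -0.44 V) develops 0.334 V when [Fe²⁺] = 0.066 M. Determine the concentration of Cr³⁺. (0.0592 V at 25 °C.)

3.2 × 10^-4 M

From the Nernst equation, log Q = n(E° − E)/0.0592 = 6(0.30 − 0.334)/0.0592 = -3.446, so Q = 3.58 × 10^-4.
With Q = [Cr³⁺]^2/[Fe²⁺]^3 and the known concentrations, [Cr³⁺]^2 in the numerator gives [Cr³⁺] = 3.2 × 10^-4 M.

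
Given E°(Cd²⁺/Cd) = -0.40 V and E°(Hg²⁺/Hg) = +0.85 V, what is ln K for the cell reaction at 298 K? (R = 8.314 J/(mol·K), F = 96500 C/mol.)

ln K = 97.4

E°_cell = +0.85 − (-0.40) = 1.25 V, with n = 2 electrons transferred.
At equilibrium E = 0, so the Nernst equation gives ln K = nFE°/RT = (2)(96500)(1.25)/((8.314)(298)) = 97.37.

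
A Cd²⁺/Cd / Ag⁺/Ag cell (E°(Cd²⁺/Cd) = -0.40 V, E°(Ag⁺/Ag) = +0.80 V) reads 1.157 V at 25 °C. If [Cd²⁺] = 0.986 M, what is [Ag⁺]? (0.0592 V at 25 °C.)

From the Nernst equation, log Q = n(E° − E)/0.0592 = 2(1.20 − 1.157)/0.0592 = 1.453, so Q = 28.4.
With Q = [Cd²⁺]/[Ag⁺]^2 and the known concentrations, [Ag⁺]^2 in the denominator gives [Ag⁺] = 0.19 M.

0.19 M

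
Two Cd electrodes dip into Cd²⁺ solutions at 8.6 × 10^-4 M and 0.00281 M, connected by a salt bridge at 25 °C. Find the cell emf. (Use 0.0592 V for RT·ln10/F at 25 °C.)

Both half-cells are Cd²⁺/Cd, so E°_cell = 0. The concentrated side is the cathode; the cell reaction moves Cd²⁺ from high to low concentration with n = 2.
Q = [Cd²⁺]_dilute/[Cd²⁺]_conc = 8.6 × 10^-4/0.00281 = 0.306.
E = 0 − (0.0592/2) log Q = −(0.0592/2)(-0.514) = 0.0152 V.

0.015 V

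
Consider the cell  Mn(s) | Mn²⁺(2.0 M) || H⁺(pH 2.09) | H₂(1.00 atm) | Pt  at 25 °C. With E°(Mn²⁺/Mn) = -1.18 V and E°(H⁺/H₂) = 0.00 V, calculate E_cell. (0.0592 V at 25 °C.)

1.05 V

The hydrogen couple is the cathode, so E°_cell = 1.18 V; n = 2.
[H⁺] = 10^(−2.09) = 0.0081 M, and Q = [Mn²⁺]·P(H₂) / [H⁺]^2 = 3.03 × 10^4.
E = E° − (0.0592/2) log Q = 1.18 − (0.0592/2)(4.481) = 1.047 V.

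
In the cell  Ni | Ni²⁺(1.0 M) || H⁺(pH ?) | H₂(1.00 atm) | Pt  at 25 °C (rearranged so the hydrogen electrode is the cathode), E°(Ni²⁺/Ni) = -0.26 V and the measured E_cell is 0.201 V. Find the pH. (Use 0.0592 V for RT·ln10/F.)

E°_cell = 0.26 V and n = 2.
log Q = n(E° − E)/0.0592 = 2×(0.26 − 0.201)/0.0592 = 1.993.
With Q = [Ni²⁺]·P(H₂) / [H⁺]^2, solving for [H⁺] gives log[H⁺] = -0.997, so pH = 1.00.

pH = 1.00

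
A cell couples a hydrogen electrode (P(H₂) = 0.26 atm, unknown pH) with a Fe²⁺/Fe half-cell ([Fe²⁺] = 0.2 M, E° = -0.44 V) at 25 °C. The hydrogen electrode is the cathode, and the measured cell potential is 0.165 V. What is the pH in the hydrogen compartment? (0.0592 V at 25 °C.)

E°_cell = 0.44 V and n = 2.
log Q = n(E° − E)/0.0592 = 2×(0.44 − 0.165)/0.0592 = 9.291.
With Q = [Fe²⁺]·P(H₂) / [H⁺]^2, solving for [H⁺] gives log[H⁺] = -5.287, so pH = 5.29.

pH = 5.29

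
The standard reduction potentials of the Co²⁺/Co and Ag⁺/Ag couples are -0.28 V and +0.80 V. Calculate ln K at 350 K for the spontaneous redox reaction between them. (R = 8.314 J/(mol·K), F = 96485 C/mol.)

E°_cell = +0.80 − (-0.28) = 1.08 V, with n = 2 electrons transferred.
At equilibrium E = 0, so the Nernst equation gives ln K = nFE°/RT = (2)(96485)(1.08)/((8.314)(350)) = 71.62.

ln K = 71.6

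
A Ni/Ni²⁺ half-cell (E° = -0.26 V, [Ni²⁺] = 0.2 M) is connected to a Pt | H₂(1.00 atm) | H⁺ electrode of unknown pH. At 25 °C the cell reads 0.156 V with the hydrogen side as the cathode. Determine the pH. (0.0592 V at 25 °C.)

E°_cell = 0.26 V and n = 2.
log Q = n(E° − E)/0.0592 = 2×(0.26 − 0.156)/0.0592 = 3.514.
With Q = [Ni²⁺]·P(H₂) / [H⁺]^2, solving for [H⁺] gives log[H⁺] = -2.106, so pH = 2.11.

pH = 2.11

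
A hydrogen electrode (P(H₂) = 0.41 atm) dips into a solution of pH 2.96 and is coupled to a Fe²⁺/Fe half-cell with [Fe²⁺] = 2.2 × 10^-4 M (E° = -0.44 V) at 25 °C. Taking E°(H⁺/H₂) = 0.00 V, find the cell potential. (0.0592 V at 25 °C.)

The hydrogen couple is the cathode, so E°_cell = 0.44 V; n = 2.
[H⁺] = 10^(−2.96) = 0.0011 M, and Q = [Fe²⁺]·P(H₂) / [H⁺]^2 = 75.0.
E = E° − (0.0592/2) log Q = 0.44 − (0.0592/2)(1.875) = 0.385 V.

0.38 V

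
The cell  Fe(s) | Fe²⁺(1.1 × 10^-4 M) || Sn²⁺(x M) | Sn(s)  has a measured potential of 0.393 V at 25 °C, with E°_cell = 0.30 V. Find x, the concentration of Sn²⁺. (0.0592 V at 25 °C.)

From the Nernst equation, log Q = n(E° − E)/0.0592 = 2(0.30 − 0.393)/0.0592 = -3.142, so Q = 7.21 × 10^-4.
With Q = [Fe²⁺]/[Sn²⁺] and the known concentrations, [Sn²⁺] in the denominator gives [Sn²⁺] = 0.15 M.

0.15 M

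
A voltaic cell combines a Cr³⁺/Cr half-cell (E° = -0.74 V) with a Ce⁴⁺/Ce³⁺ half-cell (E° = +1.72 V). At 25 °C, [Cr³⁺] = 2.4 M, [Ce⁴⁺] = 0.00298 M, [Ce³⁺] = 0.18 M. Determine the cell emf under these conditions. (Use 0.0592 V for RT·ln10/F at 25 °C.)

2.35 V

The Ce⁴⁺/Ce³⁺ couple has the higher reduction potential and acts as the cathode, so E°_cell = +1.72 − (-0.74) = 2.46 V.
Balancing electrons gives n = 3; the reaction quotient is Q = [Cr³⁺]·[Ce³⁺]^3/[Ce⁴⁺]^3 = 5.29 × 10^5.
At 25 °C, E = E° − (0.0592/n) log Q = 2.46 − (0.0592/3)(5.723) = 2.460 − 0.113 = 2.347 V.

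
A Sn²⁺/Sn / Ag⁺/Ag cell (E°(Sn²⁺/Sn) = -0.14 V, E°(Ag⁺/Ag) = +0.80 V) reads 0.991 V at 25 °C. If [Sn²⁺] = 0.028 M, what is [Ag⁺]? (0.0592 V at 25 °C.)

1.2 M

From the Nernst equation, log Q = n(E° − E)/0.0592 = 2(0.94 − 0.991)/0.0592 = -1.723, so Q = 0.0189.
With Q = [Sn²⁺]/[Ag⁺]^2 and the known concentrations, [Ag⁺]^2 in the denominator gives [Ag⁺] = 1.2 M.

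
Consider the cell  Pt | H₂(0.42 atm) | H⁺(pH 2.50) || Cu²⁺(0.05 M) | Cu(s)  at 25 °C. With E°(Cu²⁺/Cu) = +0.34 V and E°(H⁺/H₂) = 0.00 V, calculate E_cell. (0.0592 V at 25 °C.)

0.44 V

The Cu²⁺/Cu couple is the cathode, so E°_cell = 0.34 V; n = 2.
[H⁺] = 10^(−2.50) = 0.0032 M, and Q = [H⁺]^2 / ([Cu²⁺]·P(H₂)) = 4.76 × 10^-4.
E = E° − (0.0592/2) log Q = 0.34 − (0.0592/2)(-3.322) = 0.438 V.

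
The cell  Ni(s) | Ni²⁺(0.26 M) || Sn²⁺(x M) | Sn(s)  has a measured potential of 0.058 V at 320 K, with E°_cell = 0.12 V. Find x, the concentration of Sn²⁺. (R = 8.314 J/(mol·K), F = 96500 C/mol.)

0.0029 M

From the Nernst equation, ln Q = nF(E° − E)/RT = 2×96500×(0.12 − 0.058)/(8.314×320) = 4.498, so Q = 89.8.
With Q = [Ni²⁺]/[Sn²⁺] and the known concentrations, [Sn²⁺] in the denominator gives [Sn²⁺] = 0.0029 M.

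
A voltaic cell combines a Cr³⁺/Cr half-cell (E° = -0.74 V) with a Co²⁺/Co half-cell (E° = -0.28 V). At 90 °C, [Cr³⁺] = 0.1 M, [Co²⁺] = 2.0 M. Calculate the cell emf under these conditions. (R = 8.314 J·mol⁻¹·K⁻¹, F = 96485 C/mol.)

0.495 V

The Co²⁺/Co couple has the higher reduction potential and acts as the cathode, so E°_cell = -0.28 − (-0.74) = 0.46 V.
Balancing electrons gives n = 6; the reaction quotient is Q = [Cr³⁺]^2/[Co²⁺]^3 = 0.00125.
E = E° − (RT/nF) ln Q = 0.46 − (8.314×363)/(6×96485) × (-6.685) = 0.460 + 0.035 = 0.495 V.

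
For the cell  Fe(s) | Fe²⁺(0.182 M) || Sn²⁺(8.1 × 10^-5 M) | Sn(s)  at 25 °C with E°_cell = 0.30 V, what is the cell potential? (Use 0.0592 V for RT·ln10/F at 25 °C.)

0.201 V

Balancing electrons gives n = 2; the reaction quotient is Q = [Fe²⁺]/[Sn²⁺] = 2250.
At 25 °C, E = E° − (0.0592/n) log Q = 0.30 − (0.0592/2)(3.352) = 0.300 − 0.099 = 0.201 V.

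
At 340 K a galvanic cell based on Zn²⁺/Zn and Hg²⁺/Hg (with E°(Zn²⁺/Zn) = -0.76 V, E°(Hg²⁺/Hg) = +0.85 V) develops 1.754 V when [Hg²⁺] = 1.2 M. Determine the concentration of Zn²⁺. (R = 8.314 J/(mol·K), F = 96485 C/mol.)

From the Nernst equation, ln Q = nF(E° − E)/RT = 2×96485×(1.61 − 1.754)/(8.314×340) = -9.830, so Q = 5.38 × 10^-5.
With Q = [Zn²⁺]/[Hg²⁺] and the known concentrations, [Zn²⁺] in the numerator gives [Zn²⁺] = 6.5 × 10^-5 M.

6.5 × 10^-5 M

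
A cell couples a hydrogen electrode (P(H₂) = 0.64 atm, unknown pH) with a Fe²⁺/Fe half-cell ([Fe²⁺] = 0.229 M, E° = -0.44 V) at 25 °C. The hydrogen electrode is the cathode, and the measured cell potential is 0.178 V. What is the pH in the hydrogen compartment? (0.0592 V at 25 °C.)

E°_cell = 0.44 V and n = 2.
log Q = n(E° − E)/0.0592 = 2×(0.44 − 0.178)/0.0592 = 8.851.
With Q = [Fe²⁺]·P(H₂) / [H⁺]^2, solving for [H⁺] gives log[H⁺] = -4.843, so pH = 4.84.

pH = 4.84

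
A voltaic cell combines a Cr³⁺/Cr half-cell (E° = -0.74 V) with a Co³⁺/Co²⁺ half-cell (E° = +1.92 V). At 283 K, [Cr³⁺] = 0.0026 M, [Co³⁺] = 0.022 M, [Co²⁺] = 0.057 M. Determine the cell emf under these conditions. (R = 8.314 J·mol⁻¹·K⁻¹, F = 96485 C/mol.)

2.69 V

The Co³⁺/Co²⁺ couple has the higher reduction potential and acts as the cathode, so E°_cell = +1.92 − (-0.74) = 2.66 V.
Balancing electrons gives n = 3; the reaction quotient is Q = [Cr³⁺]·[Co²⁺]^3/[Co³⁺]^3 = 0.0452.
E = E° − (RT/nF) ln Q = 2.66 − (8.314×283)/(3×96485) × (-3.096) = 2.660 + 0.025 = 2.685 V.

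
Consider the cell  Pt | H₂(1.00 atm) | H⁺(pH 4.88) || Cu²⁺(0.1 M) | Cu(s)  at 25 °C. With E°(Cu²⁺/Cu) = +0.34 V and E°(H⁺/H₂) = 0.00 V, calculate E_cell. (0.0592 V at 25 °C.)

The Cu²⁺/Cu couple is the cathode, so E°_cell = 0.34 V; n = 2.
[H⁺] = 10^(−4.88) = 1.3 × 10^-5 M, and Q = [H⁺]^2 / ([Cu²⁺]·P(H₂)) = 1.74 × 10^-9.
E = E° − (0.0592/2) log Q = 0.34 − (0.0592/2)(-8.760) = 0.599 V.

0.60 V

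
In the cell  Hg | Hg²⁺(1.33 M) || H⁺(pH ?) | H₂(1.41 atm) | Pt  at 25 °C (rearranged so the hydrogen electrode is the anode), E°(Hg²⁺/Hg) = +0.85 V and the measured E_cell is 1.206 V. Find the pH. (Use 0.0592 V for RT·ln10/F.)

E°_cell = 0.85 V and n = 2.
log Q = n(E° − E)/0.0592 = 2×(0.85 − 1.206)/0.0592 = -12.027.
With Q = [H⁺]^2 / ([Hg²⁺]·P(H₂)), solving for [H⁺] gives log[H⁺] = -5.877, so pH = 5.88.

pH = 5.88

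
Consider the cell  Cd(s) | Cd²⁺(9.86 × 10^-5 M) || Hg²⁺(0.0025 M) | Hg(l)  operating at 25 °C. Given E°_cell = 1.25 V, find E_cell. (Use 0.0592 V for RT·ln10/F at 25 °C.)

1.29 V

Balancing electrons gives n = 2; the reaction quotient is Q = [Cd²⁺]/[Hg²⁺] = 0.0394.
At 25 °C, E = E° − (0.0592/n) log Q = 1.25 − (0.0592/2)(-1.404) = 1.250 + 0.042 = 1.292 V.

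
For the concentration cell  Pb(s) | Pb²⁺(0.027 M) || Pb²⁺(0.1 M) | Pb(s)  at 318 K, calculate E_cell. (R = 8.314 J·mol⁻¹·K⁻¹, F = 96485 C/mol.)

Both half-cells are Pb²⁺/Pb, so E°_cell = 0. The concentrated side is the cathode; the cell reaction moves Pb²⁺ from high to low concentration with n = 2.
Q = [Pb²⁺]_dilute/[Pb²⁺]_conc = 0.027/0.1 = 0.270.
E = 0 − (RT/nF) ln Q = −((8.314×318)/(2×96485))(-1.309) = 0.0179 V.

0.018 V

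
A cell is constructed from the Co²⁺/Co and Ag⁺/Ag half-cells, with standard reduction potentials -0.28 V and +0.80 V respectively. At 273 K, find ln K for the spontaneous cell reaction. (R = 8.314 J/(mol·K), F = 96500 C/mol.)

E°_cell = +0.80 − (-0.28) = 1.08 V, with n = 2 electrons transferred.
At equilibrium E = 0, so the Nernst equation gives ln K = nFE°/RT = (2)(96500)(1.08)/((8.314)(273)) = 91.84.

ln K = 91.8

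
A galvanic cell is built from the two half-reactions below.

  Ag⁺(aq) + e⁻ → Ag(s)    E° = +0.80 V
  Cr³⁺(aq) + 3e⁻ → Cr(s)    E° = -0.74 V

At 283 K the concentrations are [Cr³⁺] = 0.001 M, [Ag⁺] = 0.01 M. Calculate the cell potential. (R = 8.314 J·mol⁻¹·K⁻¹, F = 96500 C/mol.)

The Ag⁺/Ag couple has the higher reduction potential and acts as the cathode, so E°_cell = +0.80 − (-0.74) = 1.54 V.
Balancing electrons gives n = 3; the reaction quotient is Q = [Cr³⁺]/[Ag⁺]^3 = 1000.
E = E° − (RT/nF) ln Q = 1.54 − (8.314×283)/(3×96500) × (6.908) = 1.540 − 0.056 = 1.484 V.

1.48 V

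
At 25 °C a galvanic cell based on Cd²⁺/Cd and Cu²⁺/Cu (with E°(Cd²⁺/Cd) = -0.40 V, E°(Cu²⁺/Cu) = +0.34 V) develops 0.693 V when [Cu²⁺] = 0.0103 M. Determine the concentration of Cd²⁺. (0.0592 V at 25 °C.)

From the Nernst equation, log Q = n(E° − E)/0.0592 = 2(0.74 − 0.693)/0.0592 = 1.588, so Q = 38.7.
With Q = [Cd²⁺]/[Cu²⁺] and the known concentrations, [Cd²⁺] in the numerator gives [Cd²⁺] = 0.4 M.

0.4 M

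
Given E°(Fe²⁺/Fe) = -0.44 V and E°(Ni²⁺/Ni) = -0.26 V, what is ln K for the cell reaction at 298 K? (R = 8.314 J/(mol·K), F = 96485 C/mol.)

E°_cell = -0.26 − (-0.44) = 0.18 V, with n = 2 electrons transferred.
At equilibrium E = 0, so the Nernst equation gives ln K = nFE°/RT = (2)(96485)(0.18)/((8.314)(298)) = 14.02.

ln K = 14.0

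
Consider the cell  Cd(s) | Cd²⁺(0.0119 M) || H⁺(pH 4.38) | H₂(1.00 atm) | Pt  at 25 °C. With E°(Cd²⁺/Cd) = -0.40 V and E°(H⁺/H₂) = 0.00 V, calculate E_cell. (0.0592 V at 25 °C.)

0.20 V

The hydrogen couple is the cathode, so E°_cell = 0.40 V; n = 2.
[H⁺] = 10^(−4.38) = 4.2 × 10^-5 M, and Q = [Cd²⁺]·P(H₂) / [H⁺]^2 = 6.85 × 10^6.
E = E° − (0.0592/2) log Q = 0.40 − (0.0592/2)(6.836) = 0.198 V.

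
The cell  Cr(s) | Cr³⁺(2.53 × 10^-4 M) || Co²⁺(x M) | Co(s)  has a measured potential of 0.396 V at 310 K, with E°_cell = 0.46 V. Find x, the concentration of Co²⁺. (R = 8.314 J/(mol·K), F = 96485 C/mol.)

3.3 × 10^-5 M

From the Nernst equation, ln Q = nF(E° − E)/RT = 6×96485×(0.46 − 0.396)/(8.314×310) = 14.375, so Q = 1.75 × 10^6.
With Q = [Cr³⁺]^2/[Co²⁺]^3 and the known concentrations, [Co²⁺]^3 in the denominator gives [Co²⁺] = 3.3 × 10^-5 M.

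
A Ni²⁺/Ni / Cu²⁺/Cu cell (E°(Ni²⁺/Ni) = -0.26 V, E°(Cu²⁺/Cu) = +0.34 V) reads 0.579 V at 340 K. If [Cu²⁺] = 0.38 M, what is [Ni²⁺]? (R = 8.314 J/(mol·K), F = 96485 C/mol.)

From the Nernst equation, ln Q = nF(E° − E)/RT = 2×96485×(0.60 − 0.579)/(8.314×340) = 1.434, so Q = 4.19.
With Q = [Ni²⁺]/[Cu²⁺] and the known concentrations, [Ni²⁺] in the numerator gives [Ni²⁺] = 1.6 M.

1.6 M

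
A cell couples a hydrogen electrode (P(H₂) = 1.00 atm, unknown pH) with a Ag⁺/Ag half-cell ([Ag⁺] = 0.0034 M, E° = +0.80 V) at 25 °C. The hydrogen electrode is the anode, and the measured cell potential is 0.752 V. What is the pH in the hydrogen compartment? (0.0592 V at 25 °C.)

pH = 1.66

E°_cell = 0.80 V and n = 2.
log Q = n(E° − E)/0.0592 = 2×(0.80 − 0.752)/0.0592 = 1.622.
With Q = [H⁺]^2 / ([Ag⁺]^2·P(H₂)), solving for [H⁺] gives log[H⁺] = -1.658, so pH = 1.66.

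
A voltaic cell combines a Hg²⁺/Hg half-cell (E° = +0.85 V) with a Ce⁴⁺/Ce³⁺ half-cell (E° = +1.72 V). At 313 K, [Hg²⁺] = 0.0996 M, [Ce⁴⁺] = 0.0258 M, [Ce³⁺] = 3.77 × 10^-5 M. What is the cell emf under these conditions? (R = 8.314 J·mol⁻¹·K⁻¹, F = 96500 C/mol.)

1.08 V

The Ce⁴⁺/Ce³⁺ couple has the higher reduction potential and acts as the cathode, so E°_cell = +1.72 − (+0.85) = 0.87 V.
Balancing electrons gives n = 2; the reaction quotient is Q = [Hg²⁺]·[Ce³⁺]^2/[Ce⁴⁺]^2 = 2.13 × 10^-7.
E = E° − (RT/nF) ln Q = 0.87 − (8.314×313)/(2×96500) × (-15.364) = 0.870 + 0.207 = 1.077 V.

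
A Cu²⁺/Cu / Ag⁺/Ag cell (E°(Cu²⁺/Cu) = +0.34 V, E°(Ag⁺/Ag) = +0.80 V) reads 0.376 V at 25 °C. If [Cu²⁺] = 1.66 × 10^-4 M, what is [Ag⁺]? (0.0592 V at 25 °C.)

From the Nernst equation, log Q = n(E° − E)/0.0592 = 2(0.46 − 0.376)/0.0592 = 2.838, so Q = 688.
With Q = [Cu²⁺]/[Ag⁺]^2 and the known concentrations, [Ag⁺]^2 in the denominator gives [Ag⁺] = 4.9 × 10^-4 M.

4.9 × 10^-4 M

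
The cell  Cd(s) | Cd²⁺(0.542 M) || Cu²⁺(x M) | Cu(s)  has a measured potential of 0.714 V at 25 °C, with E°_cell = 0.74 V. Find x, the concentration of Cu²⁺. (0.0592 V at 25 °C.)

From the Nernst equation, log Q = n(E° − E)/0.0592 = 2(0.74 − 0.714)/0.0592 = 0.878, so Q = 7.56.
With Q = [Cd²⁺]/[Cu²⁺] and the known concentrations, [Cu²⁺] in the denominator gives [Cu²⁺] = 0.072 M.

0.072 M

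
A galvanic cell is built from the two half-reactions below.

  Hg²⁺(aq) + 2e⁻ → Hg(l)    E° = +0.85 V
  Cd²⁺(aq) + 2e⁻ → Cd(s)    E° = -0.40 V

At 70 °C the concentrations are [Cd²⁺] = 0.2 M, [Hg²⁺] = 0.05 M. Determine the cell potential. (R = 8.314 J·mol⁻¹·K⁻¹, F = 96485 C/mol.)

1.23 V

The Hg²⁺/Hg couple has the higher reduction potential and acts as the cathode, so E°_cell = +0.85 − (-0.40) = 1.25 V.
Balancing electrons gives n = 2; the reaction quotient is Q = [Cd²⁺]/[Hg²⁺] = 4.00.
E = E° − (RT/nF) ln Q = 1.25 − (8.314×343)/(2×96485) × (1.386) = 1.250 − 0.020 = 1.230 V.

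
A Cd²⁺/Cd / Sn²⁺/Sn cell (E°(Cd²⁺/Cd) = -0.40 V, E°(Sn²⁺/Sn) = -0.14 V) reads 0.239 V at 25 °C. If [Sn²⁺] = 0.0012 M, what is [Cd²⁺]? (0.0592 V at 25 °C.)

0.0061 M

From the Nernst equation, log Q = n(E° − E)/0.0592 = 2(0.26 − 0.239)/0.0592 = 0.709, so Q = 5.12.
With Q = [Cd²⁺]/[Sn²⁺] and the known concentrations, [Cd²⁺] in the numerator gives [Cd²⁺] = 0.0061 M.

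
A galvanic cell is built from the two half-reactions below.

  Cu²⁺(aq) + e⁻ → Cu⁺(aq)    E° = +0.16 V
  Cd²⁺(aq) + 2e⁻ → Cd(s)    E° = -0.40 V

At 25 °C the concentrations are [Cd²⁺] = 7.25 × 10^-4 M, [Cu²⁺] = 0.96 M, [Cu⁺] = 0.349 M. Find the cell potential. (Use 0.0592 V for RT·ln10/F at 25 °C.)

0.679 V

The Cu²⁺/Cu⁺ couple has the higher reduction potential and acts as the cathode, so E°_cell = +0.16 − (-0.40) = 0.56 V.
Balancing electrons gives n = 2; the reaction quotient is Q = [Cd²⁺]·[Cu⁺]^2/[Cu²⁺]^2 = 9.58 × 10^-5.
At 25 °C, E = E° − (0.0592/n) log Q = 0.56 − (0.0592/2)(-4.019) = 0.560 + 0.119 = 0.679 V.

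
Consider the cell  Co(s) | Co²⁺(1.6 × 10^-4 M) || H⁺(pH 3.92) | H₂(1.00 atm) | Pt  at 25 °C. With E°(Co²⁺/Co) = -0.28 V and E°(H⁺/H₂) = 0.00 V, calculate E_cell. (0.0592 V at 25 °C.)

0.16 V

The hydrogen couple is the cathode, so E°_cell = 0.28 V; n = 2.
[H⁺] = 10^(−3.92) = 1.2 × 10^-4 M, and Q = [Co²⁺]·P(H₂) / [H⁺]^2 = 1.11 × 10^4.
E = E° − (0.0592/2) log Q = 0.28 − (0.0592/2)(4.044) = 0.160 V.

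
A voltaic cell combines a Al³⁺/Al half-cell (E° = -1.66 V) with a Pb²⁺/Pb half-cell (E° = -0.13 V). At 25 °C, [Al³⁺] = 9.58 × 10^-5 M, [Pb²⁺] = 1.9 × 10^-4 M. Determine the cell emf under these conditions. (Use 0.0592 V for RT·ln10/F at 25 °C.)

The Pb²⁺/Pb couple has the higher reduction potential and acts as the cathode, so E°_cell = -0.13 − (-1.66) = 1.53 V.
Balancing electrons gives n = 6; the reaction quotient is Q = [Al³⁺]^2/[Pb²⁺]^3 = 1340.
At 25 °C, E = E° − (0.0592/n) log Q = 1.53 − (0.0592/6)(3.126) = 1.530 − 0.031 = 1.499 V.

1.50 V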